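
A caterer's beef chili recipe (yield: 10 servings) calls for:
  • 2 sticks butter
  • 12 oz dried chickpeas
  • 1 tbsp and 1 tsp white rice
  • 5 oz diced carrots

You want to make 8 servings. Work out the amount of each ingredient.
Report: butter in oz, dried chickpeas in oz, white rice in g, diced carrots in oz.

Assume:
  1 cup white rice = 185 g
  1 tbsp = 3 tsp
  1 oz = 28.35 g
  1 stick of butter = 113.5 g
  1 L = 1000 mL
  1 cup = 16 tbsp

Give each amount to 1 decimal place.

Scaling factor: 8/10 = 4/5 = 0.8.
butter: 2 stick × 4/5 × 113.5 g/stick ÷ 28.35 g/oz ≈ 6.4 oz
dried chickpeas: 12 oz × 4/5 = 9.6 oz
white rice: (1 tbsp + 1 tsp = 4/3 tbsp) × 4/5 ÷ 16 tbsp/cup × 185 g/cup ≈ 12.3 g
diced carrots: 5 oz × 4/5 = 4.0 oz

butter: 6.4 oz; dried chickpeas: 9.6 oz; white rice: 12.3 g; diced carrots: 4.0 oz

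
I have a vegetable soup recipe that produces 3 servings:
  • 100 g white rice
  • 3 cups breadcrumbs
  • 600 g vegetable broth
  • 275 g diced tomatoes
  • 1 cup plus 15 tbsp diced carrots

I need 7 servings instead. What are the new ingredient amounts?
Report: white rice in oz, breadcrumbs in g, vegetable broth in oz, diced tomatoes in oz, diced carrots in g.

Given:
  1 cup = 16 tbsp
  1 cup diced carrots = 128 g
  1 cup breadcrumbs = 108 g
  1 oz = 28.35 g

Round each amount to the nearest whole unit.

white rice: 8 oz; breadcrumbs: 756 g; vegetable broth: 49 oz; diced tomatoes: 23 oz; diced carrots: 579 g

Scaling factor: 7/3.
white rice: 100 g × 7/3 ÷ 28.35 g/oz ≈ 8 oz
breadcrumbs: 3 cup × 7/3 × 108 g/cup = 756 g
vegetable broth: 600 g × 7/3 ÷ 28.35 g/oz ≈ 49 oz
diced tomatoes: 275 g × 7/3 ÷ 28.35 g/oz ≈ 23 oz
diced carrots: (1 cup + 15 tbsp = 1.9375 cup) × 7/3 × 128 g/cup ≈ 579 g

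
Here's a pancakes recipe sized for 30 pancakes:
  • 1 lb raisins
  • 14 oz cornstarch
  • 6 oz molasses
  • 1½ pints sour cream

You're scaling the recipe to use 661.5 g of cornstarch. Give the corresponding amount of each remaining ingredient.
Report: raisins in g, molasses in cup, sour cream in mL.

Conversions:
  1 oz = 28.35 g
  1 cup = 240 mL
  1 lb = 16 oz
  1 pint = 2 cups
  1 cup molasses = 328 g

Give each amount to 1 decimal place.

The original recipe has 396.9 g of cornstarch, so the scaling factor is 661.5 ÷ 396.9 = 5/3.
raisins: 1 lb × 5/3 × 16 oz/lb × 28.35 g/oz = 756.0 g
molasses: 6 oz × 5/3 × 28.35 g/oz ÷ 328 g/cup ≈ 0.9 cup
sour cream: 1.5 pint × 5/3 × 2 cup/pint × 240 mL/cup = 1200.0 mL

raisins: 756.0 g; molasses: 0.9 cup; sour cream: 1200.0 mL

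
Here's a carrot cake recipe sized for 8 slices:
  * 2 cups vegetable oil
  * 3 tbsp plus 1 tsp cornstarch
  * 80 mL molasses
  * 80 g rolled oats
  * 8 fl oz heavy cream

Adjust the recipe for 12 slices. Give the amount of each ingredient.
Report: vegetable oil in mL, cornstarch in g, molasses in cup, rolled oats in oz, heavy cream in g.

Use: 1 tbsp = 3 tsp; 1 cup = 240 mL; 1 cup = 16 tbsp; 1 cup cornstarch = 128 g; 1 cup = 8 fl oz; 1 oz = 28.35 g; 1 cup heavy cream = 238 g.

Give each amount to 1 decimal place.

vegetable oil: 720.0 mL; cornstarch: 40.0 g; molasses: 0.5 cup; rolled oats: 4.2 oz; heavy cream: 357.0 g

Scaling factor: 12/8 = 3/2 = 1.5.
vegetable oil: 2 cup × 3/2 × 240 mL/cup = 720.0 mL
cornstarch: (3 tbsp + 1 tsp = 10/3 tbsp) × 3/2 ÷ 16 tbsp/cup × 128 g/cup = 40.0 g
molasses: 80 mL × 3/2 ÷ 240 mL/cup = 0.5 cup
rolled oats: 80 g × 3/2 ÷ 28.35 g/oz ≈ 4.2 oz
heavy cream: 8 fl oz × 3/2 ÷ 8 fl oz/cup × 238 g/cup = 357.0 g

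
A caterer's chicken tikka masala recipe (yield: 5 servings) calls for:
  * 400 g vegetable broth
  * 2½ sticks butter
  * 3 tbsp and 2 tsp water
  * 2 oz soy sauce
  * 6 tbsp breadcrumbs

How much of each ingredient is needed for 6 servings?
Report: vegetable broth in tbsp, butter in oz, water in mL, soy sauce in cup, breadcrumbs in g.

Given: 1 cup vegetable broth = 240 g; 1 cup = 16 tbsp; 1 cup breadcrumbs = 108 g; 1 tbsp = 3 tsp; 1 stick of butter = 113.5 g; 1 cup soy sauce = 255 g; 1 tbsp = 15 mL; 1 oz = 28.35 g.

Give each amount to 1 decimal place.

Scaling factor: 6/5 = 1.2.
vegetable broth: 400 g × 6/5 ÷ 240 g/cup × 16 tbsp/cup = 32.0 tbsp
butter: 2.5 stick × 6/5 × 113.5 g/stick ÷ 28.35 g/oz ≈ 12.0 oz
water: (3 tbsp + 2 tsp = 11/3 tbsp) × 6/5 × 15 mL/tbsp = 66.0 mL
soy sauce: 2 oz × 6/5 × 28.35 g/oz ÷ 255 g/cup ≈ 0.3 cup
breadcrumbs: 6 tbsp × 6/5 ÷ 16 tbsp/cup × 108 g/cup = 48.6 g

vegetable broth: 32.0 tbsp; butter: 12.0 oz; water: 66.0 mL; soy sauce: 0.3 cup; breadcrumbs: 48.6 g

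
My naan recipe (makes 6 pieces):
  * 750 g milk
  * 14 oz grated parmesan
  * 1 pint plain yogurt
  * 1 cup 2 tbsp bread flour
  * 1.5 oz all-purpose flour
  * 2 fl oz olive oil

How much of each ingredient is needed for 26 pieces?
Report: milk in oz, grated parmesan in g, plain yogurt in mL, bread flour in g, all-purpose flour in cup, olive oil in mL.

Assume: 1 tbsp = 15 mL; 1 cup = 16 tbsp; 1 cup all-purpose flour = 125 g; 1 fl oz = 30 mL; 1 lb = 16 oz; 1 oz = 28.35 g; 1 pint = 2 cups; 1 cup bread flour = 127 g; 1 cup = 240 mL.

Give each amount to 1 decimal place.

Scaling factor: 26/6 = 13/3.
milk: 750 g × 13/3 ÷ 28.35 g/oz ≈ 114.6 oz
grated parmesan: 14 oz × 13/3 × 28.35 g/oz = 1719.9 g
plain yogurt: 1 pint × 13/3 × 2 cup/pint × 240 mL/cup = 2080.0 mL
bread flour: (1 cup + 2 tbsp = 1.125 cup) × 13/3 × 127 g/cup ≈ 619.1 g
all-purpose flour: 1.5 oz × 13/3 × 28.35 g/oz ÷ 125 g/cup ≈ 1.5 cup
olive oil: 2 fl oz × 13/3 × 30 mL/fl oz = 260.0 mL

milk: 114.6 oz; grated parmesan: 1719.9 g; plain yogurt: 2080.0 mL; bread flour: 619.1 g; all-purpose flour: 1.5 cup; olive oil: 260.0 mL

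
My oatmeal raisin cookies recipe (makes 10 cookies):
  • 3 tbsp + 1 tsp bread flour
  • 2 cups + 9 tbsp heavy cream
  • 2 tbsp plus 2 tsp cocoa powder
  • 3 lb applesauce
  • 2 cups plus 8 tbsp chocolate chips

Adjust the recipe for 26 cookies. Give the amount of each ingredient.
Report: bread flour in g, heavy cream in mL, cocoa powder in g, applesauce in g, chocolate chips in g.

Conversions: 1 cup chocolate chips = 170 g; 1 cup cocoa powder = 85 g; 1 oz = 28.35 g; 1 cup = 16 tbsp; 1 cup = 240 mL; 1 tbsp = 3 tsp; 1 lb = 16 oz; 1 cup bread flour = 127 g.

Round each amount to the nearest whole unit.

bread flour: 69 g; heavy cream: 1599 mL; cocoa powder: 37 g; applesauce: 3538 g; chocolate chips: 1105 g

Scaling factor: 26/10 = 13/5 = 2.6.
bread flour: (3 tbsp + 1 tsp = 10/3 tbsp) × 13/5 ÷ 16 tbsp/cup × 127 g/cup ≈ 69 g
heavy cream: (2 cup + 9 tbsp = 2.5625 cup) × 13/5 × 240 mL/cup = 1599 mL
cocoa powder: (2 tbsp + 2 tsp = 8/3 tbsp) × 13/5 ÷ 16 tbsp/cup × 85 g/cup ≈ 37 g
applesauce: 3 lb × 13/5 × 16 oz/lb × 28.35 g/oz ≈ 3538 g
chocolate chips: (2 cup + 8 tbsp = 2.5 cup) × 13/5 × 170 g/cup = 1105 g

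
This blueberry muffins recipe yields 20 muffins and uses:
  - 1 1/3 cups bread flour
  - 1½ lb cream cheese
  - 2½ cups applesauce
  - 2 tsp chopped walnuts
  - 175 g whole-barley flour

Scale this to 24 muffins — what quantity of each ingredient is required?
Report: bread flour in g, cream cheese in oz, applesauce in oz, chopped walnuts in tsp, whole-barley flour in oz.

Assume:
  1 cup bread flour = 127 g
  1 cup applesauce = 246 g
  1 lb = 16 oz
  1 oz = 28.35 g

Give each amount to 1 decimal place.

bread flour: 203.2 g; cream cheese: 28.8 oz; applesauce: 26.0 oz; chopped walnuts: 2.4 tsp; whole-barley flour: 7.4 oz

Scaling factor: 24/20 = 6/5 = 1.2.
bread flour: 4/3 cup × 6/5 × 127 g/cup = 203.2 g
cream cheese: 1.5 lb × 6/5 × 16 oz/lb = 28.8 oz
applesauce: 2.5 cup × 6/5 × 246 g/cup ÷ 28.35 g/oz ≈ 26.0 oz
chopped walnuts: 2 tsp × 6/5 = 2.4 tsp
whole-barley flour: 175 g × 6/5 ÷ 28.35 g/oz ≈ 7.4 oz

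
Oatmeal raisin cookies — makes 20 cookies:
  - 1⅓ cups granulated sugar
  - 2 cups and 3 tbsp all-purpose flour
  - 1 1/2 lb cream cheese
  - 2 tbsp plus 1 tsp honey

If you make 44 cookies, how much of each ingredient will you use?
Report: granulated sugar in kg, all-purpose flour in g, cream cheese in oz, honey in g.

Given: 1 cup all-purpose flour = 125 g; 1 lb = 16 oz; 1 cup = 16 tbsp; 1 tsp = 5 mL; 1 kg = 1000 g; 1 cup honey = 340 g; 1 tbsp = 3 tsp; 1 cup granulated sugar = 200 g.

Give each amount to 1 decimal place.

granulated sugar: 0.6 kg; all-purpose flour: 601.6 g; cream cheese: 52.8 oz; honey: 109.1 g

Scaling factor: 44/20 = 11/5 = 2.2.
granulated sugar: 4/3 cup × 11/5 × 200 g/cup ÷ 1000 g/kg ≈ 0.6 kg
all-purpose flour: (2 cup + 3 tbsp = 2.1875 cup) × 11/5 × 125 g/cup ≈ 601.6 g
cream cheese: 1.5 lb × 11/5 × 16 oz/lb = 52.8 oz
honey: (2 tbsp + 1 tsp = 7/3 tbsp) × 11/5 ÷ 16 tbsp/cup × 340 g/cup ≈ 109.1 g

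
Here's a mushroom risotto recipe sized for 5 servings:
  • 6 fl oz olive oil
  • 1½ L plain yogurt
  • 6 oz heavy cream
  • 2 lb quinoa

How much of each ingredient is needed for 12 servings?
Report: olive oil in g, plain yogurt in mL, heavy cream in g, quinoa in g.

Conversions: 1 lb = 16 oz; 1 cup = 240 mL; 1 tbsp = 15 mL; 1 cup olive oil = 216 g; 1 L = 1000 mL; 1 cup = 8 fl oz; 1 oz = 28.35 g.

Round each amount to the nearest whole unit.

olive oil: 389 g; plain yogurt: 3600 mL; heavy cream: 408 g; quinoa: 2177 g

Scaling factor: 12/5 = 2.4.
olive oil: 6 fl oz × 12/5 ÷ 8 fl oz/cup × 216 g/cup ≈ 389 g
plain yogurt: 1.5 L × 12/5 × 1000 mL/L = 3600 mL
heavy cream: 6 oz × 12/5 × 28.35 g/oz ≈ 408 g
quinoa: 2 lb × 12/5 × 16 oz/lb × 28.35 g/oz ≈ 2177 g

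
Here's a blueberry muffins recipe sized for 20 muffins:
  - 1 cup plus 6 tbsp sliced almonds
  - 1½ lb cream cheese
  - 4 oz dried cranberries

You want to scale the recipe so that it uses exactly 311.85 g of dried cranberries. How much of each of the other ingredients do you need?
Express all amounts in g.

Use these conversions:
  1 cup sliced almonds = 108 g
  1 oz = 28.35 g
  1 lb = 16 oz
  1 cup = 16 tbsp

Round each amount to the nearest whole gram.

The original recipe has 113.4 g of dried cranberries, so the scaling factor is 311.85 ÷ 113.4 = 11/4 = 2.75.
sliced almonds: (1 cup + 6 tbsp = 1.375 cup) × 11/4 × 108 g/cup ≈ 408 g
cream cheese: 1.5 lb × 11/4 × 16 oz/lb × 28.35 g/oz ≈ 1871 g

sliced almonds: 408 g; cream cheese: 1871 g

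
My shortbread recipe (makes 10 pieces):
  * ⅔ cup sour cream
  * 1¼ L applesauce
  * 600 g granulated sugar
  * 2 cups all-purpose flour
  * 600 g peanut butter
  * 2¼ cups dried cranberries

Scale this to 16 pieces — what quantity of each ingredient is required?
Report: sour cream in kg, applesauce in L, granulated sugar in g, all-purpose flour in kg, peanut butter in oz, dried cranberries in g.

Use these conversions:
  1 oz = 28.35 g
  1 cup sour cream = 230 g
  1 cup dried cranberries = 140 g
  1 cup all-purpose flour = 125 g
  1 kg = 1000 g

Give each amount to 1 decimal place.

sour cream: 0.2 kg; applesauce: 2.0 L; granulated sugar: 960.0 g; all-purpose flour: 0.4 kg; peanut butter: 33.9 oz; dried cranberries: 504.0 g

Scaling factor: 16/10 = 8/5 = 1.6.
sour cream: 2/3 cup × 8/5 × 230 g/cup ÷ 1000 g/kg ≈ 0.2 kg
applesauce: 1.25 L × 8/5 = 2.0 L
granulated sugar: 600 g × 8/5 = 960.0 g
all-purpose flour: 2 cup × 8/5 × 125 g/cup ÷ 1000 g/kg = 0.4 kg
peanut butter: 600 g × 8/5 ÷ 28.35 g/oz ≈ 33.9 oz
dried cranberries: 2.25 cup × 8/5 × 140 g/cup = 504.0 g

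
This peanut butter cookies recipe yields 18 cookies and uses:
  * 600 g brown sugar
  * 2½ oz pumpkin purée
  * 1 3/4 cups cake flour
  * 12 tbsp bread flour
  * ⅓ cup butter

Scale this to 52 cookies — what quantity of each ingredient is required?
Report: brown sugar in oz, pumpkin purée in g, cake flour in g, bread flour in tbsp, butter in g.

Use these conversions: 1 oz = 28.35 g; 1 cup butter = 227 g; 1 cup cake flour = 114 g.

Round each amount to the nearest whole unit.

Scaling factor: 52/18 = 26/9.
brown sugar: 600 g × 26/9 ÷ 28.35 g/oz ≈ 61 oz
pumpkin purée: 2.5 oz × 26/9 × 28.35 g/oz ≈ 205 g
cake flour: 1.75 cup × 26/9 × 114 g/cup ≈ 576 g
bread flour: 12 tbsp × 26/9 ≈ 35 tbsp
butter: 1/3 cup × 26/9 × 227 g/cup ≈ 219 g

brown sugar: 61 oz; pumpkin purée: 205 g; cake flour: 576 g; bread flour: 35 tbsp; butter: 219 g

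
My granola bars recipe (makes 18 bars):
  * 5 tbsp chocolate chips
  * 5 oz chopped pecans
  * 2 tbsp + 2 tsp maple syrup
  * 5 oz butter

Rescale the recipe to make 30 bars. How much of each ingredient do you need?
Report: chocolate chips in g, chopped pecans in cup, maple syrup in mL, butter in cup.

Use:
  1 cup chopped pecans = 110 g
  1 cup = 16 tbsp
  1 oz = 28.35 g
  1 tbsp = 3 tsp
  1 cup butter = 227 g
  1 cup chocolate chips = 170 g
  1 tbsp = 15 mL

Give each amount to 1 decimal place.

Scaling factor: 30/18 = 5/3.
chocolate chips: 5 tbsp × 5/3 ÷ 16 tbsp/cup × 170 g/cup ≈ 88.5 g
chopped pecans: 5 oz × 5/3 × 28.35 g/oz ÷ 110 g/cup ≈ 2.1 cup
maple syrup: (2 tbsp + 2 tsp = 8/3 tbsp) × 5/3 × 15 mL/tbsp ≈ 66.7 mL
butter: 5 oz × 5/3 × 28.35 g/oz ÷ 227 g/cup ≈ 1.0 cup

chocolate chips: 88.5 g; chopped pecans: 2.1 cup; maple syrup: 66.7 mL; butter: 1.0 cup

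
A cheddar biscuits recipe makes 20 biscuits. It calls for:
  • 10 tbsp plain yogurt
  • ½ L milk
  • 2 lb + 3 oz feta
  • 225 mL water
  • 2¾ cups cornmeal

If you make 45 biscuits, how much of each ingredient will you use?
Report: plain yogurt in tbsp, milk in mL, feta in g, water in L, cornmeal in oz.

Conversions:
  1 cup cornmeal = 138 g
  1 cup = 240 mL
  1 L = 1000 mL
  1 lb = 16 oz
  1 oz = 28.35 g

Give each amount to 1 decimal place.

plain yogurt: 22.5 tbsp; milk: 1125.0 mL; feta: 2232.6 g; water: 0.5 L; cornmeal: 30.1 oz

Scaling factor: 45/20 = 9/4 = 2.25.
plain yogurt: 10 tbsp × 9/4 = 22.5 tbsp
milk: 0.5 L × 9/4 × 1000 mL/L = 1125.0 mL
feta: (2 lb + 3 oz = 2.1875 lb) × 9/4 × 16 oz/lb × 28.35 g/oz ≈ 2232.6 g
water: 225 mL × 9/4 ÷ 1000 mL/L ≈ 0.5 L
cornmeal: 2.75 cup × 9/4 × 138 g/cup ÷ 28.35 g/oz ≈ 30.1 oz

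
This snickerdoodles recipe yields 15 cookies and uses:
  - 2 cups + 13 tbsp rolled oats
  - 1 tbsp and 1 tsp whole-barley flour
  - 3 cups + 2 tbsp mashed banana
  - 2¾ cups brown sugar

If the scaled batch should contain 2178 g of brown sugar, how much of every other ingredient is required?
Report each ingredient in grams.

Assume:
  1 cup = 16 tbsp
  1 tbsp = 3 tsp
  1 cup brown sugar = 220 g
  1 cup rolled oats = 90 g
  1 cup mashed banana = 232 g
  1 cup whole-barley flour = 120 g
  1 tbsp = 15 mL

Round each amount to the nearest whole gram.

rolled oats: 911 g; whole-barley flour: 36 g; mashed banana: 2610 g

The original recipe has 605 g of brown sugar, so the scaling factor is 2178 ÷ 605 = 18/5 = 3.6.
rolled oats: (2 cup + 13 tbsp = 2.8125 cup) × 18/5 × 90 g/cup ≈ 911 g
whole-barley flour: (1 tbsp + 1 tsp = 4/3 tbsp) × 18/5 ÷ 16 tbsp/cup × 120 g/cup = 36 g
mashed banana: (3 cup + 2 tbsp = 3.125 cup) × 18/5 × 232 g/cup = 2610 g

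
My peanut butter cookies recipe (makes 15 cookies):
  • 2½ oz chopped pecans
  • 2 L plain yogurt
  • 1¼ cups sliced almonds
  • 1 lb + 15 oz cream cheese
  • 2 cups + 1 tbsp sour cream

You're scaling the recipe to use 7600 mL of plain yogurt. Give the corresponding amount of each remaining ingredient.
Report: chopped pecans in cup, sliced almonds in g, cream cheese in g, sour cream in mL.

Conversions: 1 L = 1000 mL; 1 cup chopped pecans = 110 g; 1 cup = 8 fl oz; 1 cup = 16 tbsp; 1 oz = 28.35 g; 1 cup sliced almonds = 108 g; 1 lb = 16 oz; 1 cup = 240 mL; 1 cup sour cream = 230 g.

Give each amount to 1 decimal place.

chopped pecans: 2.4 cup; sliced almonds: 513.0 g; cream cheese: 3339.6 g; sour cream: 1881.0 mL

The original recipe has 2000 mL of plain yogurt, so the scaling factor is 7600 ÷ 2000 = 19/5 = 3.8.
chopped pecans: 2.5 oz × 19/5 × 28.35 g/oz ÷ 110 g/cup ≈ 2.4 cup
sliced almonds: 1.25 cup × 19/5 × 108 g/cup = 513.0 g
cream cheese: (1 lb + 15 oz = 1.9375 lb) × 19/5 × 16 oz/lb × 28.35 g/oz ≈ 3339.6 g
sour cream: (2 cup + 1 tbsp = 2.0625 cup) × 19/5 × 240 mL/cup = 1881.0 mL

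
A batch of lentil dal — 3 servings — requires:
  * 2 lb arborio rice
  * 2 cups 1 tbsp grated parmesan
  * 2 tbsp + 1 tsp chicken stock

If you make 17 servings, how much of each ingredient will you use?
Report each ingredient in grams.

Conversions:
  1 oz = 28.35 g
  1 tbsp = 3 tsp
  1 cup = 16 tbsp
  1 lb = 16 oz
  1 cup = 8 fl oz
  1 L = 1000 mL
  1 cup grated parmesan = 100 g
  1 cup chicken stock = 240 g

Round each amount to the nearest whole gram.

Scaling factor: 17/3.
arborio rice: 2 lb × 17/3 × 16 oz/lb × 28.35 g/oz ≈ 5141 g
grated parmesan: (2 cup + 1 tbsp = 2.0625 cup) × 17/3 × 100 g/cup ≈ 1169 g
chicken stock: (2 tbsp + 1 tsp = 7/3 tbsp) × 17/3 ÷ 16 tbsp/cup × 240 g/cup ≈ 198 g

arborio rice: 5141 g; grated parmesan: 1169 g; chicken stock: 198 g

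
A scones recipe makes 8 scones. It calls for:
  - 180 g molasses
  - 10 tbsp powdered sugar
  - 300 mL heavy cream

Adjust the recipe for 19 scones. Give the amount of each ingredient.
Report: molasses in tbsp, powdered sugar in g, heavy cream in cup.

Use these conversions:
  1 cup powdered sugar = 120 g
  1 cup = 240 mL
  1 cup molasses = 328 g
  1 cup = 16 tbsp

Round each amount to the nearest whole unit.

molasses: 21 tbsp; powdered sugar: 178 g; heavy cream: 3 cup

Scaling factor: 19/8 = 2.375.
molasses: 180 g × 19/8 ÷ 328 g/cup × 16 tbsp/cup ≈ 21 tbsp
powdered sugar: 10 tbsp × 19/8 ÷ 16 tbsp/cup × 120 g/cup ≈ 178 g
heavy cream: 300 mL × 19/8 ÷ 240 mL/cup ≈ 3 cup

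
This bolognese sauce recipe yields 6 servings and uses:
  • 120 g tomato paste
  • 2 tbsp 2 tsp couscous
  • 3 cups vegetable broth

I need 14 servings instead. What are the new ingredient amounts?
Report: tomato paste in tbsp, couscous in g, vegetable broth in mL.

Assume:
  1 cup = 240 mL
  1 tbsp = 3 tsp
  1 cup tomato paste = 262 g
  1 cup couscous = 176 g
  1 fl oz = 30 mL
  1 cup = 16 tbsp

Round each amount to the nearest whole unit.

Scaling factor: 14/6 = 7/3.
tomato paste: 120 g × 7/3 ÷ 262 g/cup × 16 tbsp/cup ≈ 17 tbsp
couscous: (2 tbsp + 2 tsp = 8/3 tbsp) × 7/3 ÷ 16 tbsp/cup × 176 g/cup ≈ 68 g
vegetable broth: 3 cup × 7/3 × 240 mL/cup = 1680 mL

tomato paste: 17 tbsp; couscous: 68 g; vegetable broth: 1680 mL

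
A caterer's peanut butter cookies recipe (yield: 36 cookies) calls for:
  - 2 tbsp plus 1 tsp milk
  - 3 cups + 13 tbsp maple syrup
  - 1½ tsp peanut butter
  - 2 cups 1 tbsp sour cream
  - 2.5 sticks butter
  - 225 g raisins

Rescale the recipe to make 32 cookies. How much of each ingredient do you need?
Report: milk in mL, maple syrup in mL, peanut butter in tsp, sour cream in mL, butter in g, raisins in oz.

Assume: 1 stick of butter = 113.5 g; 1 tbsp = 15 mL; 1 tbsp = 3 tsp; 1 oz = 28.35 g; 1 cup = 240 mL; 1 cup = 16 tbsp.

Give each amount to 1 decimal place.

Scaling factor: 32/36 = 8/9.
milk: (2 tbsp + 1 tsp = 7/3 tbsp) × 8/9 × 15 mL/tbsp ≈ 31.1 mL
maple syrup: (3 cup + 13 tbsp = 3.8125 cup) × 8/9 × 240 mL/cup ≈ 813.3 mL
peanut butter: 1.5 tsp × 8/9 ≈ 1.3 tsp
sour cream: (2 cup + 1 tbsp = 2.0625 cup) × 8/9 × 240 mL/cup = 440.0 mL
butter: 2.5 stick × 8/9 × 113.5 g/stick ≈ 252.2 g
raisins: 225 g × 8/9 ÷ 28.35 g/oz ≈ 7.1 oz

milk: 31.1 mL; maple syrup: 813.3 mL; peanut butter: 1.3 tsp; sour cream: 440.0 mL; butter: 252.2 g; raisins: 7.1 oz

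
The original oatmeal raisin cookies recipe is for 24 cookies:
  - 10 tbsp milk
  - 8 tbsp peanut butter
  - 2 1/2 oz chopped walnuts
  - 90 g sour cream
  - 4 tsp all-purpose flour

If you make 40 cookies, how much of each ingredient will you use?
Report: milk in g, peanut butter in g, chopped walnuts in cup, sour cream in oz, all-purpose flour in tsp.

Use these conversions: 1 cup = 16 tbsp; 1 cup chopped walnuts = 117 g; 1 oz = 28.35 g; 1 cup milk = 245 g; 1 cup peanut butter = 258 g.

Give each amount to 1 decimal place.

milk: 255.2 g; peanut butter: 215.0 g; chopped walnuts: 1.0 cup; sour cream: 5.3 oz; all-purpose flour: 6.7 tsp

Scaling factor: 40/24 = 5/3.
milk: 10 tbsp × 5/3 ÷ 16 tbsp/cup × 245 g/cup ≈ 255.2 g
peanut butter: 8 tbsp × 5/3 ÷ 16 tbsp/cup × 258 g/cup = 215.0 g
chopped walnuts: 2.5 oz × 5/3 × 28.35 g/oz ÷ 117 g/cup ≈ 1.0 cup
sour cream: 90 g × 5/3 ÷ 28.35 g/oz ≈ 5.3 oz
all-purpose flour: 4 tsp × 5/3 ≈ 6.7 tsp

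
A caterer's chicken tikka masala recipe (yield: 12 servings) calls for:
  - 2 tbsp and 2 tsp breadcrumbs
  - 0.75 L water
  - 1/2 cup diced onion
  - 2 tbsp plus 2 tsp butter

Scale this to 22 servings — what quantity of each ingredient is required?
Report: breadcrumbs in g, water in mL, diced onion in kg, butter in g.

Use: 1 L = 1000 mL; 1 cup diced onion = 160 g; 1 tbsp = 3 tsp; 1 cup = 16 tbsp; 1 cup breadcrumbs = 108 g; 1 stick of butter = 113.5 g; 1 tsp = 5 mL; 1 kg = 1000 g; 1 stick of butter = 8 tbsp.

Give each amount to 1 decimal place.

breadcrumbs: 33.0 g; water: 1375.0 mL; diced onion: 0.1 kg; butter: 69.4 g

Scaling factor: 22/12 = 11/6.
breadcrumbs: (2 tbsp + 2 tsp = 8/3 tbsp) × 11/6 ÷ 16 tbsp/cup × 108 g/cup = 33.0 g
water: 0.75 L × 11/6 × 1000 mL/L = 1375.0 mL
diced onion: 0.5 cup × 11/6 × 160 g/cup ÷ 1000 g/kg ≈ 0.1 kg
butter: (2 tbsp + 2 tsp = 8/3 tbsp) × 11/6 ÷ 8 tbsp/stick × 113.5 g/stick ≈ 69.4 g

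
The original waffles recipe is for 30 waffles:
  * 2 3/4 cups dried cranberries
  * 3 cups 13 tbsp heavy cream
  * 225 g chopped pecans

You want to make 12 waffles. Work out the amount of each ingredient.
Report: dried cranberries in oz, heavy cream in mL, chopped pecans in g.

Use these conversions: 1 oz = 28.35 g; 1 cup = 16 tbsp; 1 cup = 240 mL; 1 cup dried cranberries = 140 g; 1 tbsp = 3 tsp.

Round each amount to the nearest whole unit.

dried cranberries: 5 oz; heavy cream: 366 mL; chopped pecans: 90 g

Scaling factor: 12/30 = 2/5 = 0.4.
dried cranberries: 2.75 cup × 2/5 × 140 g/cup ÷ 28.35 g/oz ≈ 5 oz
heavy cream: (3 cup + 13 tbsp = 3.8125 cup) × 2/5 × 240 mL/cup = 366 mL
chopped pecans: 225 g × 2/5 = 90 g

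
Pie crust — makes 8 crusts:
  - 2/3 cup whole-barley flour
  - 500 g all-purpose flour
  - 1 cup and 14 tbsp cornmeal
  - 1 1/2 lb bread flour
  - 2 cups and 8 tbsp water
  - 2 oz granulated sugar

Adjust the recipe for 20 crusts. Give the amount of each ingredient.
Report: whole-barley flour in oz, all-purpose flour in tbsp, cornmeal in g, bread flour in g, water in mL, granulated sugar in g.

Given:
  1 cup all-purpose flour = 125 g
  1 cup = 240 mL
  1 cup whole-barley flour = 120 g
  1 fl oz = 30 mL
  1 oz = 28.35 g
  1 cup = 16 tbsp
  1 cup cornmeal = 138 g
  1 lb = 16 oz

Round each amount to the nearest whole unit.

Scaling factor: 20/8 = 5/2 = 2.5.
whole-barley flour: 2/3 cup × 5/2 × 120 g/cup ÷ 28.35 g/oz ≈ 7 oz
all-purpose flour: 500 g × 5/2 ÷ 125 g/cup × 16 tbsp/cup = 160 tbsp
cornmeal: (1 cup + 14 tbsp = 1.875 cup) × 5/2 × 138 g/cup ≈ 647 g
bread flour: 1.5 lb × 5/2 × 16 oz/lb × 28.35 g/oz = 1701 g
water: (2 cup + 8 tbsp = 2.5 cup) × 5/2 × 240 mL/cup = 1500 mL
granulated sugar: 2 oz × 5/2 × 28.35 g/oz ≈ 142 g

whole-barley flour: 7 oz; all-purpose flour: 160 tbsp; cornmeal: 647 g; bread flour: 1701 g; water: 1500 mL; granulated sugar: 142 g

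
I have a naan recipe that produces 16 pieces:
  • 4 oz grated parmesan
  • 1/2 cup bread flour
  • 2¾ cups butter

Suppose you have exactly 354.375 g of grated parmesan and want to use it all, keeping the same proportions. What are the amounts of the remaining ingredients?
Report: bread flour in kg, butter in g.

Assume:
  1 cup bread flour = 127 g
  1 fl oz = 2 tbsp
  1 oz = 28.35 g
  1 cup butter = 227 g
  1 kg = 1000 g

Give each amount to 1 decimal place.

bread flour: 0.2 kg; butter: 1950.8 g

The original recipe has 113.4 g of grated parmesan, so the scaling factor is 354.375 ÷ 113.4 = 25/8 = 3.125.
bread flour: 0.5 cup × 25/8 × 127 g/cup ÷ 1000 g/kg ≈ 0.2 kg
butter: 2.75 cup × 25/8 × 227 g/cup ≈ 1950.8 g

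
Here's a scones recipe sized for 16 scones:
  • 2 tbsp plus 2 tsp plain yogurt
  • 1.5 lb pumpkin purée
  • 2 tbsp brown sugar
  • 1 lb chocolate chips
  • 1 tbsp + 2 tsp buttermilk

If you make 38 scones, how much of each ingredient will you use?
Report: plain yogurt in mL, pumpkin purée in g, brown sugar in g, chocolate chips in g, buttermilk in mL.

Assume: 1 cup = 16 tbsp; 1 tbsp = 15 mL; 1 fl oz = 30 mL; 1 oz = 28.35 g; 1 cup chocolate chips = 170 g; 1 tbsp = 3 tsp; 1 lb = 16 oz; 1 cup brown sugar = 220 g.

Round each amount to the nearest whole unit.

plain yogurt: 95 mL; pumpkin purée: 1616 g; brown sugar: 65 g; chocolate chips: 1077 g; buttermilk: 59 mL

Scaling factor: 38/16 = 19/8 = 2.375.
plain yogurt: (2 tbsp + 2 tsp = 8/3 tbsp) × 19/8 × 15 mL/tbsp = 95 mL
pumpkin purée: 1.5 lb × 19/8 × 16 oz/lb × 28.35 g/oz ≈ 1616 g
brown sugar: 2 tbsp × 19/8 ÷ 16 tbsp/cup × 220 g/cup ≈ 65 g
chocolate chips: 1 lb × 19/8 × 16 oz/lb × 28.35 g/oz ≈ 1077 g
buttermilk: (1 tbsp + 2 tsp = 5/3 tbsp) × 19/8 × 15 mL/tbsp ≈ 59 mL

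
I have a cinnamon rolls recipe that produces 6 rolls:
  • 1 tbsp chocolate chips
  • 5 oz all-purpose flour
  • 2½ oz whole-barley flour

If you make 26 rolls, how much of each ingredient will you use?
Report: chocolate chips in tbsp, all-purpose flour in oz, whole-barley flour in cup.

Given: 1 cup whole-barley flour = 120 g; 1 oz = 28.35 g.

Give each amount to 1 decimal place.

Scaling factor: 26/6 = 13/3.
chocolate chips: 1 tbsp × 13/3 ≈ 4.3 tbsp
all-purpose flour: 5 oz × 13/3 ≈ 21.7 oz
whole-barley flour: 2.5 oz × 13/3 × 28.35 g/oz ÷ 120 g/cup ≈ 2.6 cup

chocolate chips: 4.3 tbsp; all-purpose flour: 21.7 oz; whole-barley flour: 2.6 cup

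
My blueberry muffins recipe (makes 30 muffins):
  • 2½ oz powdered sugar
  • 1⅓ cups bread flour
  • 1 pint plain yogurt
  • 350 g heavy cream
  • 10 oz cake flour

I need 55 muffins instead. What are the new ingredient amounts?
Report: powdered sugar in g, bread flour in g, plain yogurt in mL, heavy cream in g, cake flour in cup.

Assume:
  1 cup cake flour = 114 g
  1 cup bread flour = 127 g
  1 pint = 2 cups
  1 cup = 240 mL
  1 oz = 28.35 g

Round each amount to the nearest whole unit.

powdered sugar: 130 g; bread flour: 310 g; plain yogurt: 880 mL; heavy cream: 642 g; cake flour: 5 cup

Scaling factor: 55/30 = 11/6.
powdered sugar: 2.5 oz × 11/6 × 28.35 g/oz ≈ 130 g
bread flour: 4/3 cup × 11/6 × 127 g/cup ≈ 310 g
plain yogurt: 1 pint × 11/6 × 2 cup/pint × 240 mL/cup = 880 mL
heavy cream: 350 g × 11/6 ≈ 642 g
cake flour: 10 oz × 11/6 × 28.35 g/oz ÷ 114 g/cup ≈ 5 cup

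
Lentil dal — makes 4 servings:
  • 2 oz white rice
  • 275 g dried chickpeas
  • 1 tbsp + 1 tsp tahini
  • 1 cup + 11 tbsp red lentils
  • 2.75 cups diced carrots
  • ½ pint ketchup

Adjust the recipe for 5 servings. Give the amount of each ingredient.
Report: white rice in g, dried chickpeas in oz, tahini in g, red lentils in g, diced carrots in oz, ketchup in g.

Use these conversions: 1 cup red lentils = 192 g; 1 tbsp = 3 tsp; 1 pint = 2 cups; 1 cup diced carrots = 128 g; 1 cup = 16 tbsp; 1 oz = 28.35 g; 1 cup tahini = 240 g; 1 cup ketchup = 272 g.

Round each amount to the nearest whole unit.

white rice: 71 g; dried chickpeas: 12 oz; tahini: 25 g; red lentils: 405 g; diced carrots: 16 oz; ketchup: 340 g

Scaling factor: 5/4 = 1.25.
white rice: 2 oz × 5/4 × 28.35 g/oz ≈ 71 g
dried chickpeas: 275 g × 5/4 ÷ 28.35 g/oz ≈ 12 oz
tahini: (1 tbsp + 1 tsp = 4/3 tbsp) × 5/4 ÷ 16 tbsp/cup × 240 g/cup = 25 g
red lentils: (1 cup + 11 tbsp = 1.6875 cup) × 5/4 × 192 g/cup = 405 g
diced carrots: 2.75 cup × 5/4 × 128 g/cup ÷ 28.35 g/oz ≈ 16 oz
ketchup: 0.5 pint × 5/4 × 2 cup/pint × 272 g/cup = 340 g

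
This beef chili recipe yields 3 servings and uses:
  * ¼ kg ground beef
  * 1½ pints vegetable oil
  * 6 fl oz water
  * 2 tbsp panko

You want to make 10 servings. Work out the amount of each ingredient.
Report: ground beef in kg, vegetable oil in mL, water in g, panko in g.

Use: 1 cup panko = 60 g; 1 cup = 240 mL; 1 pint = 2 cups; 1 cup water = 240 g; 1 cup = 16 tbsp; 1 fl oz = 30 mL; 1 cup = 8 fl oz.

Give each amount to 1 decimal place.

ground beef: 0.8 kg; vegetable oil: 2400.0 mL; water: 600.0 g; panko: 25.0 g

Scaling factor: 10/3.
ground beef: 0.25 kg × 10/3 ≈ 0.8 kg
vegetable oil: 1.5 pint × 10/3 × 2 cup/pint × 240 mL/cup = 2400.0 mL
water: 6 fl oz × 10/3 ÷ 8 fl oz/cup × 240 g/cup = 600.0 g
panko: 2 tbsp × 10/3 ÷ 16 tbsp/cup × 60 g/cup = 25.0 g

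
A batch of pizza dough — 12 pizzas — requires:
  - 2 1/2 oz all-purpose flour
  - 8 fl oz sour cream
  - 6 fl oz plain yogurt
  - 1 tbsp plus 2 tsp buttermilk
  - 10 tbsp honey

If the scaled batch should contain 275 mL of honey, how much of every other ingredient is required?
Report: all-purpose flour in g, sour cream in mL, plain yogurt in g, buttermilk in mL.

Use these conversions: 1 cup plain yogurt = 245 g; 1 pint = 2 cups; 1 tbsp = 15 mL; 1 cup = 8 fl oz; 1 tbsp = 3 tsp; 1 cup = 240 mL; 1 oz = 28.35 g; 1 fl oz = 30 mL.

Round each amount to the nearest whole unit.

The original recipe has 150 mL of honey, so the scaling factor is 275 ÷ 150 = 11/6.
all-purpose flour: 2.5 oz × 11/6 × 28.35 g/oz ≈ 130 g
sour cream: 8 fl oz × 11/6 × 30 mL/fl oz = 440 mL
plain yogurt: 6 fl oz × 11/6 ÷ 8 fl oz/cup × 245 g/cup ≈ 337 g
buttermilk: (1 tbsp + 2 tsp = 5/3 tbsp) × 11/6 × 15 mL/tbsp ≈ 46 mL

all-purpose flour: 130 g; sour cream: 440 mL; plain yogurt: 337 g; buttermilk: 46 mL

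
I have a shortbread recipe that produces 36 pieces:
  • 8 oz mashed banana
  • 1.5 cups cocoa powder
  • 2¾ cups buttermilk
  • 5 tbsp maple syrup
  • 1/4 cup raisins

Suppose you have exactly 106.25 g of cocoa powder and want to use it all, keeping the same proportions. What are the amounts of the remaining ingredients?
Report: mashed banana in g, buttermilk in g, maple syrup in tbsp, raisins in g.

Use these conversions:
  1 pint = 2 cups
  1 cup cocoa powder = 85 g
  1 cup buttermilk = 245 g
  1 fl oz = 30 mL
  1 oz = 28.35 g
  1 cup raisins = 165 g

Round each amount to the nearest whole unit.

mashed banana: 189 g; buttermilk: 561 g; maple syrup: 4 tbsp; raisins: 34 g

The original recipe has 127.5 g of cocoa powder, so the scaling factor is 106.25 ÷ 127.5 = 5/6.
mashed banana: 8 oz × 5/6 × 28.35 g/oz = 189 g
buttermilk: 2.75 cup × 5/6 × 245 g/cup ≈ 561 g
maple syrup: 5 tbsp × 5/6 ≈ 4 tbsp
raisins: 0.25 cup × 5/6 × 165 g/cup ≈ 34 g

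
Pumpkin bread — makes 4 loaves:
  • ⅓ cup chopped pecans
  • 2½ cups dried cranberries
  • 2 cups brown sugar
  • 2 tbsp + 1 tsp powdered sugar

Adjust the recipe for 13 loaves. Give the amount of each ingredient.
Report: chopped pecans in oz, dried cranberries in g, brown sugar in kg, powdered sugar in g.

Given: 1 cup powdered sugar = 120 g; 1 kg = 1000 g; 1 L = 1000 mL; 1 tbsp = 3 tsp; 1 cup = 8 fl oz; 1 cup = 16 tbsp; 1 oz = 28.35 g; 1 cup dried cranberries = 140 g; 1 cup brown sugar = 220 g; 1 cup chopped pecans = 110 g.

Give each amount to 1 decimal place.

chopped pecans: 4.2 oz; dried cranberries: 1137.5 g; brown sugar: 1.4 kg; powdered sugar: 56.9 g

Scaling factor: 13/4 = 3.25.
chopped pecans: 1/3 cup × 13/4 × 110 g/cup ÷ 28.35 g/oz ≈ 4.2 oz
dried cranberries: 2.5 cup × 13/4 × 140 g/cup = 1137.5 g
brown sugar: 2 cup × 13/4 × 220 g/cup ÷ 1000 g/kg ≈ 1.4 kg
powdered sugar: (2 tbsp + 1 tsp = 7/3 tbsp) × 13/4 ÷ 16 tbsp/cup × 120 g/cup ≈ 56.9 g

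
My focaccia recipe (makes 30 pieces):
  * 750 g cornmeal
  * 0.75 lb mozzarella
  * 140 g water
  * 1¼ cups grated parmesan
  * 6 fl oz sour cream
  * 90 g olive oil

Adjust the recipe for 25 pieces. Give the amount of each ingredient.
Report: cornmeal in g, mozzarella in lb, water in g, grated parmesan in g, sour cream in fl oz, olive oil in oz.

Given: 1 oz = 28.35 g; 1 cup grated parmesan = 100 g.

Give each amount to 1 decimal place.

cornmeal: 625.0 g; mozzarella: 0.6 lb; water: 116.7 g; grated parmesan: 104.2 g; sour cream: 5.0 fl oz; olive oil: 2.6 oz

Scaling factor: 25/30 = 5/6.
cornmeal: 750 g × 5/6 = 625.0 g
mozzarella: 0.75 lb × 5/6 ≈ 0.6 lb
water: 140 g × 5/6 ≈ 116.7 g
grated parmesan: 1.25 cup × 5/6 × 100 g/cup ≈ 104.2 g
sour cream: 6 fl oz × 5/6 = 5.0 fl oz
olive oil: 90 g × 5/6 ÷ 28.35 g/oz ≈ 2.6 oz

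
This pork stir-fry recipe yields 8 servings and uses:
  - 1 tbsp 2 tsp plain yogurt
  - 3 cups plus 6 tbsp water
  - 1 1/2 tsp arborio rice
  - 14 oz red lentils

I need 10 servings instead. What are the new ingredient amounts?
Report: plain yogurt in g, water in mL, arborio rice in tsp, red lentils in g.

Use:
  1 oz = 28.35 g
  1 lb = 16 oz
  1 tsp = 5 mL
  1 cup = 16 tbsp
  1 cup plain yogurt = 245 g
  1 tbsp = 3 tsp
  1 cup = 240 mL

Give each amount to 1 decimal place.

Scaling factor: 10/8 = 5/4 = 1.25.
plain yogurt: (1 tbsp + 2 tsp = 5/3 tbsp) × 5/4 ÷ 16 tbsp/cup × 245 g/cup ≈ 31.9 g
water: (3 cup + 6 tbsp = 3.375 cup) × 5/4 × 240 mL/cup = 1012.5 mL
arborio rice: 1.5 tsp × 5/4 ≈ 1.9 tsp
red lentils: 14 oz × 5/4 × 28.35 g/oz ≈ 496.1 g

plain yogurt: 31.9 g; water: 1012.5 mL; arborio rice: 1.9 tsp; red lentils: 496.1 g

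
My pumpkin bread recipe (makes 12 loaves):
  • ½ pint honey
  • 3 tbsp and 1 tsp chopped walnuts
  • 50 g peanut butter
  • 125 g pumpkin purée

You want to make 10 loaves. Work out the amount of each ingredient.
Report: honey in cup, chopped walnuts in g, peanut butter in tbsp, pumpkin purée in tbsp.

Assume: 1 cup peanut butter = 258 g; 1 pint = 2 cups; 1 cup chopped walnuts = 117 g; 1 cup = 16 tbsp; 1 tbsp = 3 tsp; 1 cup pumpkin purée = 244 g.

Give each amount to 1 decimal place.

Scaling factor: 10/12 = 5/6.
honey: 0.5 pint × 5/6 × 2 cup/pint ≈ 0.8 cup
chopped walnuts: (3 tbsp + 1 tsp = 10/3 tbsp) × 5/6 ÷ 16 tbsp/cup × 117 g/cup ≈ 20.3 g
peanut butter: 50 g × 5/6 ÷ 258 g/cup × 16 tbsp/cup ≈ 2.6 tbsp
pumpkin purée: 125 g × 5/6 ÷ 244 g/cup × 16 tbsp/cup ≈ 6.8 tbsp

honey: 0.8 cup; chopped walnuts: 20.3 g; peanut butter: 2.6 tbsp; pumpkin purée: 6.8 tbsp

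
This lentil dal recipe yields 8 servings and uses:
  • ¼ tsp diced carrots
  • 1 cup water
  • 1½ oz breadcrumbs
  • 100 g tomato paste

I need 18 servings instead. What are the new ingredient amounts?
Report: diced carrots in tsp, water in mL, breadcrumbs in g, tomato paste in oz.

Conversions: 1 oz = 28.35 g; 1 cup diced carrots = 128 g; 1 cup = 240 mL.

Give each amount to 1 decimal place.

diced carrots: 0.6 tsp; water: 540.0 mL; breadcrumbs: 95.7 g; tomato paste: 7.9 oz

Scaling factor: 18/8 = 9/4 = 2.25.
diced carrots: 0.25 tsp × 9/4 ≈ 0.6 tsp
water: 1 cup × 9/4 × 240 mL/cup = 540.0 mL
breadcrumbs: 1.5 oz × 9/4 × 28.35 g/oz ≈ 95.7 g
tomato paste: 100 g × 9/4 ÷ 28.35 g/oz ≈ 7.9 oz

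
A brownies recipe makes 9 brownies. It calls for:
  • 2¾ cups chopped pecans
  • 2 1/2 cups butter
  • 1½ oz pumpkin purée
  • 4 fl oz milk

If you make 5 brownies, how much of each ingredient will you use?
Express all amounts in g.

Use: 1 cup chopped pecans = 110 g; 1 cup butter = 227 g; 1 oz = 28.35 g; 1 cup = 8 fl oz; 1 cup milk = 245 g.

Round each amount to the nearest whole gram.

chopped pecans: 168 g; butter: 315 g; pumpkin purée: 24 g; milk: 68 g

Scaling factor: 5/9.
chopped pecans: 2.75 cup × 5/9 × 110 g/cup ≈ 168 g
butter: 2.5 cup × 5/9 × 227 g/cup ≈ 315 g
pumpkin purée: 1.5 oz × 5/9 × 28.35 g/oz ≈ 24 g
milk: 4 fl oz × 5/9 ÷ 8 fl oz/cup × 245 g/cup ≈ 68 g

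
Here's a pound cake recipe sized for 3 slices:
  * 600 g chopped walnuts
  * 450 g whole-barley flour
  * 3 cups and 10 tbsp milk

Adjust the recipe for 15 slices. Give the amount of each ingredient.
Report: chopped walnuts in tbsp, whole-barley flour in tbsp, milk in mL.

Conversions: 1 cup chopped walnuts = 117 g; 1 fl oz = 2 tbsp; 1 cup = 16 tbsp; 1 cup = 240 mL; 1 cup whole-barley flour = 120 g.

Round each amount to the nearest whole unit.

chopped walnuts: 410 tbsp; whole-barley flour: 300 tbsp; milk: 4350 mL

Scaling factor: 15/3 = 5.
chopped walnuts: 600 g × 5 ÷ 117 g/cup × 16 tbsp/cup ≈ 410 tbsp
whole-barley flour: 450 g × 5 ÷ 120 g/cup × 16 tbsp/cup = 300 tbsp
milk: (3 cup + 10 tbsp = 3.625 cup) × 5 × 240 mL/cup = 4350 mL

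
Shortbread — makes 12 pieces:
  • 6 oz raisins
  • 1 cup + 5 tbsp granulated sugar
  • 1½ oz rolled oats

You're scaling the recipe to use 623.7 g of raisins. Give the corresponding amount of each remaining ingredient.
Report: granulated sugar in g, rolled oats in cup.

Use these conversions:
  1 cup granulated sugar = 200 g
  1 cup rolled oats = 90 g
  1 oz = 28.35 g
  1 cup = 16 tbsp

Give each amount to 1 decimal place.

granulated sugar: 962.5 g; rolled oats: 1.7 cup

The original recipe has 170.1 g of raisins, so the scaling factor is 623.7 ÷ 170.1 = 11/3.
granulated sugar: (1 cup + 5 tbsp = 1.3125 cup) × 11/3 × 200 g/cup = 962.5 g
rolled oats: 1.5 oz × 11/3 × 28.35 g/oz ÷ 90 g/cup ≈ 1.7 cup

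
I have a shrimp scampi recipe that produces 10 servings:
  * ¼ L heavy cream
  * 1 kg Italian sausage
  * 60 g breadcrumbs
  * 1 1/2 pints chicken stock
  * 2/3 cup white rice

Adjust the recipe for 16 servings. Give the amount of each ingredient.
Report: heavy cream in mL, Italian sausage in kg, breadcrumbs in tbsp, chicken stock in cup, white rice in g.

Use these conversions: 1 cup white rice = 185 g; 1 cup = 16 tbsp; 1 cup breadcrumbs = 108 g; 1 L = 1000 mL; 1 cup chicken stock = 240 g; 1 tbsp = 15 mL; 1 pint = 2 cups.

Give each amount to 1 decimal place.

heavy cream: 400.0 mL; Italian sausage: 1.6 kg; breadcrumbs: 14.2 tbsp; chicken stock: 4.8 cup; white rice: 197.3 g

Scaling factor: 16/10 = 8/5 = 1.6.
heavy cream: 0.25 L × 8/5 × 1000 mL/L = 400.0 mL
Italian sausage: 1 kg × 8/5 = 1.6 kg
breadcrumbs: 60 g × 8/5 ÷ 108 g/cup × 16 tbsp/cup ≈ 14.2 tbsp
chicken stock: 1.5 pint × 8/5 × 2 cup/pint = 4.8 cup
white rice: 2/3 cup × 8/5 × 185 g/cup ≈ 197.3 g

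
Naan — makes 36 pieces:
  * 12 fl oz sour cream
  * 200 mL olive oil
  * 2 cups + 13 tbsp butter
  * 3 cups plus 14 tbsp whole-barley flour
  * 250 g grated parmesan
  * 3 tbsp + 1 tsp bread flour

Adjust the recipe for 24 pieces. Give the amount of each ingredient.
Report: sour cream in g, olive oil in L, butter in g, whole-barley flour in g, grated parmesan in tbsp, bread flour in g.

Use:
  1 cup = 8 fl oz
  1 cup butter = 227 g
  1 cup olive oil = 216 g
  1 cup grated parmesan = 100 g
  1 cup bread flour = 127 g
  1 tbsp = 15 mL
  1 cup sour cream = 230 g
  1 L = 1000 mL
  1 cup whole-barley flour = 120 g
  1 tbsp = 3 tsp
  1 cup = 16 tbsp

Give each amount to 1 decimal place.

Scaling factor: 24/36 = 2/3.
sour cream: 12 fl oz × 2/3 ÷ 8 fl oz/cup × 230 g/cup = 230.0 g
olive oil: 200 mL × 2/3 ÷ 1000 mL/L ≈ 0.1 L
butter: (2 cup + 13 tbsp = 2.8125 cup) × 2/3 × 227 g/cup ≈ 425.6 g
whole-barley flour: (3 cup + 14 tbsp = 3.875 cup) × 2/3 × 120 g/cup = 310.0 g
grated parmesan: 250 g × 2/3 ÷ 100 g/cup × 16 tbsp/cup ≈ 26.7 tbsp
bread flour: (3 tbsp + 1 tsp = 10/3 tbsp) × 2/3 ÷ 16 tbsp/cup × 127 g/cup ≈ 17.6 g

sour cream: 230.0 g; olive oil: 0.1 L; butter: 425.6 g; whole-barley flour: 310.0 g; grated parmesan: 26.7 tbsp; bread flour: 17.6 g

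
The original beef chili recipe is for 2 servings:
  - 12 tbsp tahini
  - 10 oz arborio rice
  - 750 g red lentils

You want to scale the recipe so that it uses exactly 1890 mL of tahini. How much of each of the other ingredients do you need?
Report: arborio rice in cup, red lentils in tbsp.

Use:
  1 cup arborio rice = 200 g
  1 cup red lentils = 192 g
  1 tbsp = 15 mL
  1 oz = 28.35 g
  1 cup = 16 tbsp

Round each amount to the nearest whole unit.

arborio rice: 15 cup; red lentils: 656 tbsp

The original recipe has 180 mL of tahini, so the scaling factor is 1890 ÷ 180 = 21/2 = 10.5.
arborio rice: 10 oz × 21/2 × 28.35 g/oz ÷ 200 g/cup ≈ 15 cup
red lentils: 750 g × 21/2 ÷ 192 g/cup × 16 tbsp/cup ≈ 656 tbsp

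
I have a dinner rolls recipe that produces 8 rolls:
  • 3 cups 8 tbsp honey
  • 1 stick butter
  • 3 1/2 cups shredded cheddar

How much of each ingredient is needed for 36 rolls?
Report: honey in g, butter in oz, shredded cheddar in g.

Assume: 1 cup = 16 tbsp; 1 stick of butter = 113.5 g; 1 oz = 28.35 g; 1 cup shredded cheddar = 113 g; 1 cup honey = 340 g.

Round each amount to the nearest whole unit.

honey: 5355 g; butter: 18 oz; shredded cheddar: 1780 g

Scaling factor: 36/8 = 9/2 = 4.5.
honey: (3 cup + 8 tbsp = 3.5 cup) × 9/2 × 340 g/cup = 5355 g
butter: 1 stick × 9/2 × 113.5 g/stick ÷ 28.35 g/oz ≈ 18 oz
shredded cheddar: 3.5 cup × 9/2 × 113 g/cup ≈ 1780 g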